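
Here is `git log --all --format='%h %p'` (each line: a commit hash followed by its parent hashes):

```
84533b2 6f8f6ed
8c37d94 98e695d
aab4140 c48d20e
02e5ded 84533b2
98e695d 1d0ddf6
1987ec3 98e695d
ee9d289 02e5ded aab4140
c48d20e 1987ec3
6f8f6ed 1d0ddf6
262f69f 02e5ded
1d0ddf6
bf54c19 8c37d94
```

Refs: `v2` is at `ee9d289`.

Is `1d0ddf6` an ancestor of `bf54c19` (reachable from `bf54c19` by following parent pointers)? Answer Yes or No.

Yes

Ancestors of bf54c19 (commits reachable by following parents): {1d0ddf6, 8c37d94, 98e695d, bf54c19}.
1d0ddf6 is in that set, so it is an ancestor of bf54c19.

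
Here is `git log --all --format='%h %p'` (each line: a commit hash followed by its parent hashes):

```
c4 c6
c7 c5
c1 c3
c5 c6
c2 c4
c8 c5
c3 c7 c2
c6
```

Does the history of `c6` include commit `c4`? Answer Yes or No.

No

Ancestors of c6: {c6}.
c4 is not in that set, so it is not an ancestor of c6.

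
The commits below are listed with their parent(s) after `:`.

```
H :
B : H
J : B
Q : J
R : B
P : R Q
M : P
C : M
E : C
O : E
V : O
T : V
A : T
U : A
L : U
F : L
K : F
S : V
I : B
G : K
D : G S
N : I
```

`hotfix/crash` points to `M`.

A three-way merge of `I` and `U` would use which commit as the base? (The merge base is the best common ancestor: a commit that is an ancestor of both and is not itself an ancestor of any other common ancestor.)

Ancestors of I: {B, H, I}.
Ancestors of U: {A, B, C, E, H, J, M, O, P, Q, R, T, U, V}.
Common ancestors: {B, H}.
Among these, B is not an ancestor of any other common ancestor — it is the merge base.

B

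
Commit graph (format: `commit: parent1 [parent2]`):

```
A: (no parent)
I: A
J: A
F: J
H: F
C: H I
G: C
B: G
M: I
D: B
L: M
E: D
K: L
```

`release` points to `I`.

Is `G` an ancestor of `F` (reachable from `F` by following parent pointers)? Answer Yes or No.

Ancestors of F: {A, F, J}.
G is not in that set, so it is not an ancestor of F.

No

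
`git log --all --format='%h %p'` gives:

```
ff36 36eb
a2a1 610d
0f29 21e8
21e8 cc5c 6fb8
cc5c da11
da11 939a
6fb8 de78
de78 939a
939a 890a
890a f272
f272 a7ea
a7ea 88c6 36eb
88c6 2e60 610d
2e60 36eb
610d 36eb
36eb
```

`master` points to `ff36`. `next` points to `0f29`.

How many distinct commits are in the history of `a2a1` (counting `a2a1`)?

3

Walking parent pointers from a2a1: reachable set = {36eb, 610d, a2a1}.
That is 3 commits.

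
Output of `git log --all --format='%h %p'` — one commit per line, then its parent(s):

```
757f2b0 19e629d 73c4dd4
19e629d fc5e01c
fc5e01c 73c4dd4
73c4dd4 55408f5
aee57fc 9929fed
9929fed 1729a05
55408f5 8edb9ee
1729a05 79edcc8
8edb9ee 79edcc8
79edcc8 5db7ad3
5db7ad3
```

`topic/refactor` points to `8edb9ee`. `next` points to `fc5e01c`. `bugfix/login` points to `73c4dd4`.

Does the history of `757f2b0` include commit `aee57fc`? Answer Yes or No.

No

Ancestors of 757f2b0: {19e629d, 55408f5, 5db7ad3, 73c4dd4, 757f2b0, 79edcc8, 8edb9ee, fc5e01c}.
aee57fc is not in that set, so it is not an ancestor of 757f2b0.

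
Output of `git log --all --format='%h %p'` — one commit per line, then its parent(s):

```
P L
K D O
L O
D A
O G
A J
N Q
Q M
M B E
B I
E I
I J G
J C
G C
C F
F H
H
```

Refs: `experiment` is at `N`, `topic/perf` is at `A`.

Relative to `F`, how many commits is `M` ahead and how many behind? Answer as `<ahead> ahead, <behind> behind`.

7 ahead, 0 behind

Reachable from M: {B, C, E, F, G, H, I, J, M}.
Reachable from F: {F, H}.
Only in M's history (ahead): {B, C, E, G, I, J, M} — 7.
Only in F's history (behind): {} — 0.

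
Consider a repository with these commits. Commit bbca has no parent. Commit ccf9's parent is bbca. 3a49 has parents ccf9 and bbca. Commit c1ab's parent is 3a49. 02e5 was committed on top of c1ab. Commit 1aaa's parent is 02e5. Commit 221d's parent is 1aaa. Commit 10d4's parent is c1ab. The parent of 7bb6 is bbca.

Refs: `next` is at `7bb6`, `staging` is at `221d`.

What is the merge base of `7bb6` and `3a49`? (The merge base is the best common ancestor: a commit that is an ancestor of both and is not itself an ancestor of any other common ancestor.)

Ancestors of 7bb6: {7bb6, bbca}.
Ancestors of 3a49: {3a49, bbca, ccf9}.
Common ancestors: {bbca}.
The only common ancestor is bbca, so it is the merge base.

bbca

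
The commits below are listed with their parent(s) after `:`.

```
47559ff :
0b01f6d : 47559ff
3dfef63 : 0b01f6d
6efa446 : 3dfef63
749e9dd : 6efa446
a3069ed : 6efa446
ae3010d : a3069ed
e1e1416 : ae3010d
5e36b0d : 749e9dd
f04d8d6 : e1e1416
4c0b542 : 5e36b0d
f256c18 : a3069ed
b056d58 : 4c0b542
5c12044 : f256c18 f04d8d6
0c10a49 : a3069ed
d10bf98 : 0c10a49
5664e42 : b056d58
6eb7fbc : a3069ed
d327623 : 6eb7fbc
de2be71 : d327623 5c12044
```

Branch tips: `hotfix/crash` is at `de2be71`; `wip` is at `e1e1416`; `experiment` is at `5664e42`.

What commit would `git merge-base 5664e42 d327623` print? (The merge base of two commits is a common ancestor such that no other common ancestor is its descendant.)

Ancestors of 5664e42: {0b01f6d, 3dfef63, 47559ff, 4c0b542, 5664e42, 5e36b0d, 6efa446, 749e9dd, b056d58}.
Ancestors of d327623: {0b01f6d, 3dfef63, 47559ff, 6eb7fbc, 6efa446, a3069ed, d327623}.
Common ancestors: {0b01f6d, 3dfef63, 47559ff, 6efa446}.
Among these, 6efa446 is not an ancestor of any other common ancestor — it is the merge base.

6efa446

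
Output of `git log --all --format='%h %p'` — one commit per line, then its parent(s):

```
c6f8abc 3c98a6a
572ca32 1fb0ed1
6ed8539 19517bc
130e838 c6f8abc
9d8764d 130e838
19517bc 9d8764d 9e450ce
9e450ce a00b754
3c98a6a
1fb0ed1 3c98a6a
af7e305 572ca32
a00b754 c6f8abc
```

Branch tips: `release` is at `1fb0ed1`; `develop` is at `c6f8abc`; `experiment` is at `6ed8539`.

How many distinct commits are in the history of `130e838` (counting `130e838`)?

3

Walking parent pointers from 130e838: reachable set = {130e838, 3c98a6a, c6f8abc}.
That is 3 commits.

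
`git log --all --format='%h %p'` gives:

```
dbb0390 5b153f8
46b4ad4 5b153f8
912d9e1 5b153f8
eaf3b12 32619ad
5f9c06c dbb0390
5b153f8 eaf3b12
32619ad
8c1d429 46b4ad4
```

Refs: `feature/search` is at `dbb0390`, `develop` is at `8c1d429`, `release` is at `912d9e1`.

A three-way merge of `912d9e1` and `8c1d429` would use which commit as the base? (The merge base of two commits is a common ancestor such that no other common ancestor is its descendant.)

Ancestors of 912d9e1: {32619ad, 5b153f8, 912d9e1, eaf3b12}.
Ancestors of 8c1d429: {32619ad, 46b4ad4, 5b153f8, 8c1d429, eaf3b12}.
Common ancestors: {32619ad, 5b153f8, eaf3b12}.
Among these, 5b153f8 is not an ancestor of any other common ancestor — it is the merge base.

5b153f8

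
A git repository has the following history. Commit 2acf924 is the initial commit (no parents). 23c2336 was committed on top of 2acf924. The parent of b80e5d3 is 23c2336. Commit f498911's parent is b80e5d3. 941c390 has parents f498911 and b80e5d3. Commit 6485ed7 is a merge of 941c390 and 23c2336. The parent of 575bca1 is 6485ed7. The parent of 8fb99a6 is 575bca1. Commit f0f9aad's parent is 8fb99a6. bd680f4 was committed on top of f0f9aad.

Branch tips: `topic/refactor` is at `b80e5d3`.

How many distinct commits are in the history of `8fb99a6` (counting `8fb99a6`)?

8

Walking parent pointers from 8fb99a6: reachable set = {23c2336, 2acf924, 575bca1, 6485ed7, 8fb99a6, 941c390, b80e5d3, f498911}.
That is 8 commits.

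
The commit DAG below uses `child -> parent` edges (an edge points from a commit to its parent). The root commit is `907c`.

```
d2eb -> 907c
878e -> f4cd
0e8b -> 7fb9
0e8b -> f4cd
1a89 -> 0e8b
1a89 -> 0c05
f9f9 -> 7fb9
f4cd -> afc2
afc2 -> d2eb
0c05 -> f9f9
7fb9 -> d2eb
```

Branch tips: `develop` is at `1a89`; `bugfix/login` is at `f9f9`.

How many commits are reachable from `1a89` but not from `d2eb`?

7

Reachable from 1a89: {0c05, 0e8b, 1a89, 7fb9, 907c, afc2, d2eb, f4cd, f9f9}.
Reachable from d2eb: {907c, d2eb}.
In 1a89's history but not d2eb's: {0c05, 0e8b, 1a89, 7fb9, afc2, f4cd, f9f9} — 7 commits.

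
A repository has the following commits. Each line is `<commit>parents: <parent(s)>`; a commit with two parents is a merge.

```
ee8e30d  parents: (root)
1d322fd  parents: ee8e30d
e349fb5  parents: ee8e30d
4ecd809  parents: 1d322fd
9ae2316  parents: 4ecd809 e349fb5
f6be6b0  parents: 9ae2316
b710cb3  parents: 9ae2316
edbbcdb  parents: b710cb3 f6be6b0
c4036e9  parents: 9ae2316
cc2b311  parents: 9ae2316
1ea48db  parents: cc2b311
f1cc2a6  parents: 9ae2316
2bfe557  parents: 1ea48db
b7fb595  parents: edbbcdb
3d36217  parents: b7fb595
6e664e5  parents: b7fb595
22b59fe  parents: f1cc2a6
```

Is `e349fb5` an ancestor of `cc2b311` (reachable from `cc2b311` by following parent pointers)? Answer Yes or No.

Yes

Ancestors of cc2b311 (commits reachable by following parents): {1d322fd, 4ecd809, 9ae2316, cc2b311, e349fb5, ee8e30d}.
e349fb5 is in that set, so it is an ancestor of cc2b311.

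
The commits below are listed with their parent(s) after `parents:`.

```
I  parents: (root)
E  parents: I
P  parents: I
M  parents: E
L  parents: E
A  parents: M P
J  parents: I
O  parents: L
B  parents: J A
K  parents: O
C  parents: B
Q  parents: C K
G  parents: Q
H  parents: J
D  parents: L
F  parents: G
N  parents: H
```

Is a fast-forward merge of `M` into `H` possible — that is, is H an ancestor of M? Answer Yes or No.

No

A fast-forward from H to M is possible iff H is an ancestor of M.
Ancestors of M: {E, I, M}.
H is not among them, so fast-forward is not possible.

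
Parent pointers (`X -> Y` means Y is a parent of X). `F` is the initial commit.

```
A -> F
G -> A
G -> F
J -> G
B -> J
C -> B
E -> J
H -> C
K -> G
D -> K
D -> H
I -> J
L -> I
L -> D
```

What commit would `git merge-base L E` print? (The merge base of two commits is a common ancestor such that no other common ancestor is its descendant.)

Ancestors of L: {A, B, C, D, F, G, H, I, J, K, L}.
Ancestors of E: {A, E, F, G, J}.
Common ancestors: {A, F, G, J}.
Among these, J is not an ancestor of any other common ancestor — it is the merge base.

J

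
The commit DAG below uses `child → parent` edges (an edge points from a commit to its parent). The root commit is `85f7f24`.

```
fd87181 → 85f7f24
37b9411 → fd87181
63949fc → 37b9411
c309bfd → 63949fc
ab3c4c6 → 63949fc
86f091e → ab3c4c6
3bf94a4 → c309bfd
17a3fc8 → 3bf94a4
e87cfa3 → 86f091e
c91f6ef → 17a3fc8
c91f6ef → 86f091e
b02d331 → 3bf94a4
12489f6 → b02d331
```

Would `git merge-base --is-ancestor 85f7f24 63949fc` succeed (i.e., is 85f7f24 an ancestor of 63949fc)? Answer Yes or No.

Ancestors of 63949fc (commits reachable by following parents): {37b9411, 63949fc, 85f7f24, fd87181}.
85f7f24 is in that set, so it is an ancestor of 63949fc.

Yes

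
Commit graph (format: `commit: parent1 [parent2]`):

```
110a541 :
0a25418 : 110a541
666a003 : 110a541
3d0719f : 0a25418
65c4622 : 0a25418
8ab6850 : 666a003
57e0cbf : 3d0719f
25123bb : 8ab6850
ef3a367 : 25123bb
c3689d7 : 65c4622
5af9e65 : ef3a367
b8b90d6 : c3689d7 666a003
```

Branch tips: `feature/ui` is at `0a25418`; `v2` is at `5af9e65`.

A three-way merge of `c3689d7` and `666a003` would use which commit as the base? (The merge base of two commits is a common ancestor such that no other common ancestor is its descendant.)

Ancestors of c3689d7: {0a25418, 110a541, 65c4622, c3689d7}.
Ancestors of 666a003: {110a541, 666a003}.
Common ancestors: {110a541}.
The only common ancestor is 110a541, so it is the merge base.

110a541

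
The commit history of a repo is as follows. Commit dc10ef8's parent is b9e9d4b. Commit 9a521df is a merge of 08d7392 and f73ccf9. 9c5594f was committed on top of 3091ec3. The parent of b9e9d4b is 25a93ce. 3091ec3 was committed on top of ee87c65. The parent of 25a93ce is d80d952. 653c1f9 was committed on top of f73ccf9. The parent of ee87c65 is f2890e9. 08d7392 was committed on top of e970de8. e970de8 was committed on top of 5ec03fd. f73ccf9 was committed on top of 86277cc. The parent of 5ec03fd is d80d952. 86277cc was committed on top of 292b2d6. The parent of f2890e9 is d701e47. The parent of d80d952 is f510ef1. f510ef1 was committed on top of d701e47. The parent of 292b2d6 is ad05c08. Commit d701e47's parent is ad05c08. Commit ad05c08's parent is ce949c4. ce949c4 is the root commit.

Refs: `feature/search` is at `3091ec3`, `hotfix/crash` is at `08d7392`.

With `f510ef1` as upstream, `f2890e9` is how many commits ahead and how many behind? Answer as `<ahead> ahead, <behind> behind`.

Reachable from f2890e9: {ad05c08, ce949c4, d701e47, f2890e9}.
Reachable from f510ef1: {ad05c08, ce949c4, d701e47, f510ef1}.
Only in f2890e9's history (ahead): {f2890e9} — 1.
Only in f510ef1's history (behind): {f510ef1} — 1.

1 ahead, 1 behind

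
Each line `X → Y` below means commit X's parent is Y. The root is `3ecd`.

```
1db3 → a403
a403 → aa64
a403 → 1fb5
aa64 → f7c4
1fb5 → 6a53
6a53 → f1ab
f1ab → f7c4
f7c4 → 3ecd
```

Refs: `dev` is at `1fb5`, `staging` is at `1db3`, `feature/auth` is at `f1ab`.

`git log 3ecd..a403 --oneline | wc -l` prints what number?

6

Reachable from a403: {1fb5, 3ecd, 6a53, a403, aa64, f1ab, f7c4}.
Reachable from 3ecd: {3ecd}.
In a403's history but not 3ecd's: {1fb5, 6a53, a403, aa64, f1ab, f7c4} — 6 commits.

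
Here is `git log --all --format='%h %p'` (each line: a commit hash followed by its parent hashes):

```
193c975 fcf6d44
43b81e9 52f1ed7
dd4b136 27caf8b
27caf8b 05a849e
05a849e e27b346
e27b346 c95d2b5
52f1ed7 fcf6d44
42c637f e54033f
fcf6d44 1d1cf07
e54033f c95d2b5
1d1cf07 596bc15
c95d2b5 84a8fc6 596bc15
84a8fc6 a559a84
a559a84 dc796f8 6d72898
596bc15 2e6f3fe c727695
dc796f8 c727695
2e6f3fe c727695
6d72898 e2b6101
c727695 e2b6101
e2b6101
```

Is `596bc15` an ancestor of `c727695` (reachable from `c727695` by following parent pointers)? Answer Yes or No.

No

Ancestors of c727695: {c727695, e2b6101}.
596bc15 is not in that set, so it is not an ancestor of c727695.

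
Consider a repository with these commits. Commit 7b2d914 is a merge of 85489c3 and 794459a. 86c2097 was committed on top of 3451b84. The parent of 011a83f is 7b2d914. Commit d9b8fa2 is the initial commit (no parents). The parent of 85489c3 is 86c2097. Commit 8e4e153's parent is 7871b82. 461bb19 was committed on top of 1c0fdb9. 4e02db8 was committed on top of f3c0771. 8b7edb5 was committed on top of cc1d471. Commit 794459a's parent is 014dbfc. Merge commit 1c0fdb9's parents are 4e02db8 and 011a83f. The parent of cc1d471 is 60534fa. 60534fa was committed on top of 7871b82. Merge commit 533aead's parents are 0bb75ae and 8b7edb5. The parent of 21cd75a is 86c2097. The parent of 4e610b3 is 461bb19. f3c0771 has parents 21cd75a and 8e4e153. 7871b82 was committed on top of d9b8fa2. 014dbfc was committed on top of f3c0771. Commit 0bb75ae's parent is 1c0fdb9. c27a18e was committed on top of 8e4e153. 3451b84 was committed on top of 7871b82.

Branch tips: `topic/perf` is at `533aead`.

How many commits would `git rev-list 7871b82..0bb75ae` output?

13

Reachable from 0bb75ae: {011a83f, 014dbfc, 0bb75ae, 1c0fdb9, 21cd75a, 3451b84, 4e02db8, 7871b82, 794459a, 7b2d914, 85489c3, 86c2097, 8e4e153, d9b8fa2, f3c0771}.
Reachable from 7871b82: {7871b82, d9b8fa2}.
In 0bb75ae's history but not 7871b82's: {011a83f, 014dbfc, 0bb75ae, 1c0fdb9, 21cd75a, 3451b84, 4e02db8, 794459a, 7b2d914, 85489c3, 86c2097, 8e4e153, f3c0771} — 13 commits.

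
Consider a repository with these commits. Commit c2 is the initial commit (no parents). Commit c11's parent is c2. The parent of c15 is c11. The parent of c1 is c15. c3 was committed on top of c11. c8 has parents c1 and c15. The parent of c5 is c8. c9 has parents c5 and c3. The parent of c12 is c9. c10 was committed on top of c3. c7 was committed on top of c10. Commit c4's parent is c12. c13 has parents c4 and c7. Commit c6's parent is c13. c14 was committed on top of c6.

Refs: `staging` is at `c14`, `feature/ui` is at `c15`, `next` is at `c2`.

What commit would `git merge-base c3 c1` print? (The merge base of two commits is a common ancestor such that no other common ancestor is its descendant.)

c11

Ancestors of c3: {c11, c2, c3}.
Ancestors of c1: {c1, c11, c15, c2}.
Common ancestors: {c11, c2}.
Among these, c11 is not an ancestor of any other common ancestor — it is the merge base.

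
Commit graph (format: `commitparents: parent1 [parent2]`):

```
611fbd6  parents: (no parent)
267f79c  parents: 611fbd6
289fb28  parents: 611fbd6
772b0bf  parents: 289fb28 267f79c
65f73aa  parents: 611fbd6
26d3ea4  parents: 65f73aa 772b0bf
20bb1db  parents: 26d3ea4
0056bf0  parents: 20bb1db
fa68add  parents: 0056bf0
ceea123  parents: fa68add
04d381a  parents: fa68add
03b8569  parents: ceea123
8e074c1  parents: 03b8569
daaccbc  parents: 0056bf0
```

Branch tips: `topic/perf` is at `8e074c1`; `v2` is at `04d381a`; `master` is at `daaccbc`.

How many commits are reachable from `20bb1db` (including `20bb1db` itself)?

7

Walking parent pointers from 20bb1db: reachable set = {20bb1db, 267f79c, 26d3ea4, 289fb28, 611fbd6, 65f73aa, 772b0bf}.
That is 7 commits.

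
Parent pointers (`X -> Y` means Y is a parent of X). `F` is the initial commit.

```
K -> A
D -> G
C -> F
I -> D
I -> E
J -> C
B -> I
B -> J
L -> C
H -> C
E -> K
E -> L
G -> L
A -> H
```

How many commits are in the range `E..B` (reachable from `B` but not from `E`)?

5

Reachable from B: {A, B, C, D, E, F, G, H, I, J, K, L}.
Reachable from E: {A, C, E, F, H, K, L}.
In B's history but not E's: {B, D, G, I, J} — 5 commits.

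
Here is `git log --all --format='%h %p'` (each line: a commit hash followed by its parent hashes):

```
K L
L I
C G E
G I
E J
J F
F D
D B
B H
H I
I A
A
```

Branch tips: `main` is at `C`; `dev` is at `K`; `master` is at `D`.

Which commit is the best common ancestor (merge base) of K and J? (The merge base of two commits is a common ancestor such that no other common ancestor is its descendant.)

I

Ancestors of K: {A, I, K, L}.
Ancestors of J: {A, B, D, F, H, I, J}.
Common ancestors: {A, I}.
Among these, I is not an ancestor of any other common ancestor — it is the merge base.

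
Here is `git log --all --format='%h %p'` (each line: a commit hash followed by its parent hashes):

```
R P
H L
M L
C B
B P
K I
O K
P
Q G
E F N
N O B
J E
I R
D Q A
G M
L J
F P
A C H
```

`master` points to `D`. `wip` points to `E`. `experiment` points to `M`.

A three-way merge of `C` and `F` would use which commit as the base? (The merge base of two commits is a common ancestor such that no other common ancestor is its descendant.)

P

Ancestors of C: {B, C, P}.
Ancestors of F: {F, P}.
Common ancestors: {P}.
The only common ancestor is P, so it is the merge base.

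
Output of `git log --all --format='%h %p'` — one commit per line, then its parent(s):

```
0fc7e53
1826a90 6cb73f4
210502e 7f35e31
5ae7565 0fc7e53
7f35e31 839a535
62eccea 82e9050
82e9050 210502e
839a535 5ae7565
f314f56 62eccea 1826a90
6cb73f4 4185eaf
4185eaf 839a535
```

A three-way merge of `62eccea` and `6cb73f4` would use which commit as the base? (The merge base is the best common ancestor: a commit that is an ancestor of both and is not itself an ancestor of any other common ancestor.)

839a535

Ancestors of 62eccea: {0fc7e53, 210502e, 5ae7565, 62eccea, 7f35e31, 82e9050, 839a535}.
Ancestors of 6cb73f4: {0fc7e53, 4185eaf, 5ae7565, 6cb73f4, 839a535}.
Common ancestors: {0fc7e53, 5ae7565, 839a535}.
Among these, 839a535 is not an ancestor of any other common ancestor — it is the merge base.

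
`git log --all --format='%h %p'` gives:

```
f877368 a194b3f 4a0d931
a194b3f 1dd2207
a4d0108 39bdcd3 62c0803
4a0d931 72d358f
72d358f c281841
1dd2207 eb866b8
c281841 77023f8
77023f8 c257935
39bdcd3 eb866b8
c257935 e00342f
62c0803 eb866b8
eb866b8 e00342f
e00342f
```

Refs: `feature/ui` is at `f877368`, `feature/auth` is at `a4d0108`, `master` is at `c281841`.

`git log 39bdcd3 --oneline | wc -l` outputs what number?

Walking parent pointers from 39bdcd3: reachable set = {39bdcd3, e00342f, eb866b8}.
That is 3 commits.

3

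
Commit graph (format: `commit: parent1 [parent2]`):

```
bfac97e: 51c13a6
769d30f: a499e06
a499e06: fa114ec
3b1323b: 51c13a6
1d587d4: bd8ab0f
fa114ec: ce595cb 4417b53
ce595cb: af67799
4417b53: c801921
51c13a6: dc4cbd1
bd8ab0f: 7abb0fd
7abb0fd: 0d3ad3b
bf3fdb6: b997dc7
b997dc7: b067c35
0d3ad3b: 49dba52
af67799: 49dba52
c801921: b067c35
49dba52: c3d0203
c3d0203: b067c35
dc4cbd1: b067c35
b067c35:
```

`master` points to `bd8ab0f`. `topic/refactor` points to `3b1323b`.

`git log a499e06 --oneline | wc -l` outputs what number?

9

Walking parent pointers from a499e06: reachable set = {4417b53, 49dba52, a499e06, af67799, b067c35, c3d0203, c801921, ce595cb, fa114ec}.
That is 9 commits.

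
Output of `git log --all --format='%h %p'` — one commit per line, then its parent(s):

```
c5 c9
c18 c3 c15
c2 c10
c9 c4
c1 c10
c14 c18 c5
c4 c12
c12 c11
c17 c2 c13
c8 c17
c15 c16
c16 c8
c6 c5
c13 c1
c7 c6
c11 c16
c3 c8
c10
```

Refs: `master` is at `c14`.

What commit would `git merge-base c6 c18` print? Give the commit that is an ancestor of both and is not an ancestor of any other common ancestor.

Ancestors of c6: {c1, c10, c11, c12, c13, c16, c17, c2, c4, c5, c6, c8, c9}.
Ancestors of c18: {c1, c10, c13, c15, c16, c17, c18, c2, c3, c8}.
Common ancestors: {c1, c10, c13, c16, c17, c2, c8}.
Among these, c16 is not an ancestor of any other common ancestor — it is the merge base.

c16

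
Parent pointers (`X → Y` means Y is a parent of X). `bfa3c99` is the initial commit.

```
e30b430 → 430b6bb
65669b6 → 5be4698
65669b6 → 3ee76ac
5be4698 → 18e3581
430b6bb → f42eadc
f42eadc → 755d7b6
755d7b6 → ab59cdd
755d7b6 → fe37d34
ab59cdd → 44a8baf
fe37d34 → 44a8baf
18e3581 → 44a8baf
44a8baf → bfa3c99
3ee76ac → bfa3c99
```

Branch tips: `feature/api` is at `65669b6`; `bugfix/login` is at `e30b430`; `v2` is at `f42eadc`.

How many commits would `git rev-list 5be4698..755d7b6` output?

3

Reachable from 755d7b6: {44a8baf, 755d7b6, ab59cdd, bfa3c99, fe37d34}.
Reachable from 5be4698: {18e3581, 44a8baf, 5be4698, bfa3c99}.
In 755d7b6's history but not 5be4698's: {755d7b6, ab59cdd, fe37d34} — 3 commits.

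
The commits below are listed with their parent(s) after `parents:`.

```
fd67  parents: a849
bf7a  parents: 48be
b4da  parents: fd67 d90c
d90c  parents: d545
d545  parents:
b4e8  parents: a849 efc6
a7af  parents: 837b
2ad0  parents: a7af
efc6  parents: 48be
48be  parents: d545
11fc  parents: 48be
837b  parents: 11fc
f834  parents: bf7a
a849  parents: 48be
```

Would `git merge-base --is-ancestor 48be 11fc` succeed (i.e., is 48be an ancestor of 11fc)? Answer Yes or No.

Ancestors of 11fc (commits reachable by following parents): {11fc, 48be, d545}.
48be is in that set, so it is an ancestor of 11fc.

Yes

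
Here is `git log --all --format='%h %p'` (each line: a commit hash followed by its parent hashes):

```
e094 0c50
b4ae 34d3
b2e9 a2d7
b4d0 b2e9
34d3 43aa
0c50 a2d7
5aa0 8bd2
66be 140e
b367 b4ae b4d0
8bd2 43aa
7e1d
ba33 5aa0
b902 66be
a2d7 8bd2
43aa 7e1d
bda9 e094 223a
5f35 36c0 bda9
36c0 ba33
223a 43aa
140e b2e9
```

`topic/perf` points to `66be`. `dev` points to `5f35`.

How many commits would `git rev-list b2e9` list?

Walking parent pointers from b2e9: reachable set = {43aa, 7e1d, 8bd2, a2d7, b2e9}.
That is 5 commits.

5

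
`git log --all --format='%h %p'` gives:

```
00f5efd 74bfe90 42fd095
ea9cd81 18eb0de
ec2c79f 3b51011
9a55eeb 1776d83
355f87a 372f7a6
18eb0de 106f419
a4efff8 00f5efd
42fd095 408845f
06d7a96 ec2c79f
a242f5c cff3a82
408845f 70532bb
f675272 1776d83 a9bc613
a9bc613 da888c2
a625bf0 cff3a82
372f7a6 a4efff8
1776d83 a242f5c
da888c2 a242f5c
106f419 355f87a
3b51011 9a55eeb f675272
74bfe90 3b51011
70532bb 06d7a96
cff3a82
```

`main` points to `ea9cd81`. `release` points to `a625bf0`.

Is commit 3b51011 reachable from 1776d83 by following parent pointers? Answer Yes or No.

No

Ancestors of 1776d83: {1776d83, a242f5c, cff3a82}.
3b51011 is not in that set, so it is not an ancestor of 1776d83.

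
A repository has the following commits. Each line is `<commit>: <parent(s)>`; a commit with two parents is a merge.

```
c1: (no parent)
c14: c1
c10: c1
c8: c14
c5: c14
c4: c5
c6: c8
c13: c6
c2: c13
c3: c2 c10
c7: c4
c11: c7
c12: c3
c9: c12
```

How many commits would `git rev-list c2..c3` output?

2

Reachable from c3: {c1, c10, c13, c14, c2, c3, c6, c8}.
Reachable from c2: {c1, c13, c14, c2, c6, c8}.
In c3's history but not c2's: {c10, c3} — 2 commits.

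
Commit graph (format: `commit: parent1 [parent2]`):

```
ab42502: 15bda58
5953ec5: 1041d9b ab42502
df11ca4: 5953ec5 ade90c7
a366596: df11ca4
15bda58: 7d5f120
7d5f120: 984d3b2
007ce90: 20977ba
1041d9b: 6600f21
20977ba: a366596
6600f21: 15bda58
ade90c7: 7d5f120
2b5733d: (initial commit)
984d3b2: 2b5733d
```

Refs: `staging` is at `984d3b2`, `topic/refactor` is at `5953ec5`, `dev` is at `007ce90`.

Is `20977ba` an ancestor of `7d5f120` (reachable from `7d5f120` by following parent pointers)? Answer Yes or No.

No

Ancestors of 7d5f120: {2b5733d, 7d5f120, 984d3b2}.
20977ba is not in that set, so it is not an ancestor of 7d5f120.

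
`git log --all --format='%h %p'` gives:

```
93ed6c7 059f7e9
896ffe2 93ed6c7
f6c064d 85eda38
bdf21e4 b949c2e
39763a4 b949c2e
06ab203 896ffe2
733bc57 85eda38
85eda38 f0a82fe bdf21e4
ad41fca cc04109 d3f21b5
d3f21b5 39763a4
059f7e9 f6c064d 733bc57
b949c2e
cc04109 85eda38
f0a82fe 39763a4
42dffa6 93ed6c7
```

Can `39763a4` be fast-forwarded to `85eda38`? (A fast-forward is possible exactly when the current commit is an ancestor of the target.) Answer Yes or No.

A fast-forward from 39763a4 to 85eda38 is possible iff 39763a4 is an ancestor of 85eda38.
Ancestors of 85eda38: {39763a4, 85eda38, b949c2e, bdf21e4, f0a82fe}.
39763a4 is among them, so fast-forward is possible.

Yes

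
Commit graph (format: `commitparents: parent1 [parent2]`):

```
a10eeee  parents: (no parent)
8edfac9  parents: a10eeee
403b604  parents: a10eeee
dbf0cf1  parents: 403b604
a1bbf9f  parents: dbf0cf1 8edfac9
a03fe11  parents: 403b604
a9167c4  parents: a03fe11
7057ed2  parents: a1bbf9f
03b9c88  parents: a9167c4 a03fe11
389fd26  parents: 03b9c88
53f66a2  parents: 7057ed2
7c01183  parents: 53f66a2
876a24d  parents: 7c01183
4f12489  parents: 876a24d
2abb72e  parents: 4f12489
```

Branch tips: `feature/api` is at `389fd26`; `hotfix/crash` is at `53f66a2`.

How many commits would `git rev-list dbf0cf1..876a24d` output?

6

Reachable from 876a24d: {403b604, 53f66a2, 7057ed2, 7c01183, 876a24d, 8edfac9, a10eeee, a1bbf9f, dbf0cf1}.
Reachable from dbf0cf1: {403b604, a10eeee, dbf0cf1}.
In 876a24d's history but not dbf0cf1's: {53f66a2, 7057ed2, 7c01183, 876a24d, 8edfac9, a1bbf9f} — 6 commits.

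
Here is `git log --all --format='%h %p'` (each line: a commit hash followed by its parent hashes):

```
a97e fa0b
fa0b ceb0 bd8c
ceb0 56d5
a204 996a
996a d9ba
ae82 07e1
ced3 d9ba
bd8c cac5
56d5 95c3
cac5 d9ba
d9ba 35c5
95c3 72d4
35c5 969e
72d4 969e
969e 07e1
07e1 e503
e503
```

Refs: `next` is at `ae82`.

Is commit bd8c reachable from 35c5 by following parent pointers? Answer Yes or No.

No

Ancestors of 35c5: {07e1, 35c5, 969e, e503}.
bd8c is not in that set, so it is not an ancestor of 35c5.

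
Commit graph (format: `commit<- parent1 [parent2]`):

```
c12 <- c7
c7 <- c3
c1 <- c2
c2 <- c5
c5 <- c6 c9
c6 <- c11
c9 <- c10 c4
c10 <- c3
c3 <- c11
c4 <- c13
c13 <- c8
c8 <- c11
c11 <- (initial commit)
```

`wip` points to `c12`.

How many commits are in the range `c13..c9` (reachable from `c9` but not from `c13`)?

Reachable from c9: {c10, c11, c13, c3, c4, c8, c9}.
Reachable from c13: {c11, c13, c8}.
In c9's history but not c13's: {c10, c3, c4, c9} — 4 commits.

4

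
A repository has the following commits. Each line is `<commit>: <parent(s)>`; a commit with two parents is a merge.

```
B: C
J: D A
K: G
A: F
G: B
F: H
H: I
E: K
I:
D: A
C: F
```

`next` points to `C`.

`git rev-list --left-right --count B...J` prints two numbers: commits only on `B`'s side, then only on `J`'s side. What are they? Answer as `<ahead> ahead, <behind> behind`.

Reachable from B: {B, C, F, H, I}.
Reachable from J: {A, D, F, H, I, J}.
Only in B's history (ahead): {B, C} — 2.
Only in J's history (behind): {A, D, J} — 3.

2 ahead, 3 behind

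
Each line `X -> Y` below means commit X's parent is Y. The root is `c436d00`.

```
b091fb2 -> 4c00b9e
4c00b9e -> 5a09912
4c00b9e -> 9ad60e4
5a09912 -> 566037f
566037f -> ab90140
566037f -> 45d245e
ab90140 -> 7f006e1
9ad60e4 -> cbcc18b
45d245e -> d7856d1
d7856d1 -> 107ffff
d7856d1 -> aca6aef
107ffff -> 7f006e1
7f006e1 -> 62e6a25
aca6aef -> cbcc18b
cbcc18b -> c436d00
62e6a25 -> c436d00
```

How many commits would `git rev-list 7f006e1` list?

3

Walking parent pointers from 7f006e1: reachable set = {62e6a25, 7f006e1, c436d00}.
That is 3 commits.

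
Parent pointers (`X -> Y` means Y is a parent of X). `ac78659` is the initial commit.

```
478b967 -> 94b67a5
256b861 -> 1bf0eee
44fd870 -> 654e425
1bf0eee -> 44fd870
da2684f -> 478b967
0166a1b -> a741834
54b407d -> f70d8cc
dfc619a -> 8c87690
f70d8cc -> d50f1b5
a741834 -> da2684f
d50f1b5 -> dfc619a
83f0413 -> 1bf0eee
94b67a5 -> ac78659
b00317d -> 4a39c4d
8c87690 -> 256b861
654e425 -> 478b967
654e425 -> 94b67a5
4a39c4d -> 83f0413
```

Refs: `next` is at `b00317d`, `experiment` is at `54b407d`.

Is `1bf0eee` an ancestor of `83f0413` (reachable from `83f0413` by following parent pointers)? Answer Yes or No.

Yes

Ancestors of 83f0413 (commits reachable by following parents): {1bf0eee, 44fd870, 478b967, 654e425, 83f0413, 94b67a5, ac78659}.
1bf0eee is in that set, so it is an ancestor of 83f0413.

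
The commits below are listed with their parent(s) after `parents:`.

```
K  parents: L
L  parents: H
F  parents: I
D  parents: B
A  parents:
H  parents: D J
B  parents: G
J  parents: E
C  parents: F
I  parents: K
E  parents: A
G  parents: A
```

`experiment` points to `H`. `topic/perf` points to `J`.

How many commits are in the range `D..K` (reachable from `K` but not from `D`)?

5

Reachable from K: {A, B, D, E, G, H, J, K, L}.
Reachable from D: {A, B, D, G}.
In K's history but not D's: {E, H, J, K, L} — 5 commits.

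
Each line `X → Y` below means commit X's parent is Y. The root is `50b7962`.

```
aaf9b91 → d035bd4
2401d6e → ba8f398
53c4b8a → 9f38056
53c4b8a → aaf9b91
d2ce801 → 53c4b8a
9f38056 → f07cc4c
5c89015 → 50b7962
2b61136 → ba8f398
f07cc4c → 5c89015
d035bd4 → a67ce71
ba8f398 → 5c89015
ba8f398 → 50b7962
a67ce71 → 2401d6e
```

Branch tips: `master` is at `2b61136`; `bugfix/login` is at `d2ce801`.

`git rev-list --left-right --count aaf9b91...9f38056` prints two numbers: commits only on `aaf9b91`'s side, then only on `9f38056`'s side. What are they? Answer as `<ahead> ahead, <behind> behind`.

5 ahead, 2 behind

Reachable from aaf9b91: {2401d6e, 50b7962, 5c89015, a67ce71, aaf9b91, ba8f398, d035bd4}.
Reachable from 9f38056: {50b7962, 5c89015, 9f38056, f07cc4c}.
Only in aaf9b91's history (ahead): {2401d6e, a67ce71, aaf9b91, ba8f398, d035bd4} — 5.
Only in 9f38056's history (behind): {9f38056, f07cc4c} — 2.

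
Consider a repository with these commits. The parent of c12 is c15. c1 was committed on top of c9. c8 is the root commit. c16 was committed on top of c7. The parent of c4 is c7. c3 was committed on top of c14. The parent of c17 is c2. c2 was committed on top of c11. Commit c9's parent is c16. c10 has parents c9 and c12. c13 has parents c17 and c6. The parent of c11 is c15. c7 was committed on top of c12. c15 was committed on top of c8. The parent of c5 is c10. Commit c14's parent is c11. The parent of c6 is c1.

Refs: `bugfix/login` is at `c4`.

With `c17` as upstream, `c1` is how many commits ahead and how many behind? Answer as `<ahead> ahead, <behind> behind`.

Reachable from c1: {c1, c12, c15, c16, c7, c8, c9}.
Reachable from c17: {c11, c15, c17, c2, c8}.
Only in c1's history (ahead): {c1, c12, c16, c7, c9} — 5.
Only in c17's history (behind): {c11, c17, c2} — 3.

5 ahead, 3 behind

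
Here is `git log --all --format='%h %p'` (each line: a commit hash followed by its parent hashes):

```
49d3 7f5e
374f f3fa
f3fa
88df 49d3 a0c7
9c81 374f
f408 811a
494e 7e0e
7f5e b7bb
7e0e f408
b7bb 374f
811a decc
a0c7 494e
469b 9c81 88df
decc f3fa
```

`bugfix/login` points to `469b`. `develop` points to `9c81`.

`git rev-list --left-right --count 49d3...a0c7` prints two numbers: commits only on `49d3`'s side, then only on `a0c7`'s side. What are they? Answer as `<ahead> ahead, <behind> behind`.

4 ahead, 6 behind

Reachable from 49d3: {374f, 49d3, 7f5e, b7bb, f3fa}.
Reachable from a0c7: {494e, 7e0e, 811a, a0c7, decc, f3fa, f408}.
Only in 49d3's history (ahead): {374f, 49d3, 7f5e, b7bb} — 4.
Only in a0c7's history (behind): {494e, 7e0e, 811a, a0c7, decc, f408} — 6.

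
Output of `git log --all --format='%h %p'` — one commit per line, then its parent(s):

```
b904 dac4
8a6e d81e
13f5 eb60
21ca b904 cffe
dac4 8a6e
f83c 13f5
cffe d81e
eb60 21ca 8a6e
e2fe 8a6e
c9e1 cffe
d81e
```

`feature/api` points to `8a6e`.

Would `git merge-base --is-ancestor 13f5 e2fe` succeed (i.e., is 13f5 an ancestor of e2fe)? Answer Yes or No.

No

Ancestors of e2fe: {8a6e, d81e, e2fe}.
13f5 is not in that set, so it is not an ancestor of e2fe.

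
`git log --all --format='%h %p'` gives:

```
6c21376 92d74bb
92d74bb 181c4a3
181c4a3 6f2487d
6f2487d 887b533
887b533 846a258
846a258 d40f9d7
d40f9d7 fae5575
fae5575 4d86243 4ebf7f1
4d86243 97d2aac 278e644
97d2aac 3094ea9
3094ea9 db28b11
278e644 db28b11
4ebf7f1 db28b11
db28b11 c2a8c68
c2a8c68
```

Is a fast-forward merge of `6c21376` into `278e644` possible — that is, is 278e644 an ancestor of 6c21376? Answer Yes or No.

Yes

A fast-forward from 278e644 to 6c21376 is possible iff 278e644 is an ancestor of 6c21376.
Ancestors of 6c21376: {181c4a3, 278e644, 3094ea9, 4d86243, 4ebf7f1, 6c21376, 6f2487d, 846a258, 887b533, 92d74bb, 97d2aac, c2a8c68, d40f9d7, db28b11, fae5575}.
278e644 is among them, so fast-forward is possible.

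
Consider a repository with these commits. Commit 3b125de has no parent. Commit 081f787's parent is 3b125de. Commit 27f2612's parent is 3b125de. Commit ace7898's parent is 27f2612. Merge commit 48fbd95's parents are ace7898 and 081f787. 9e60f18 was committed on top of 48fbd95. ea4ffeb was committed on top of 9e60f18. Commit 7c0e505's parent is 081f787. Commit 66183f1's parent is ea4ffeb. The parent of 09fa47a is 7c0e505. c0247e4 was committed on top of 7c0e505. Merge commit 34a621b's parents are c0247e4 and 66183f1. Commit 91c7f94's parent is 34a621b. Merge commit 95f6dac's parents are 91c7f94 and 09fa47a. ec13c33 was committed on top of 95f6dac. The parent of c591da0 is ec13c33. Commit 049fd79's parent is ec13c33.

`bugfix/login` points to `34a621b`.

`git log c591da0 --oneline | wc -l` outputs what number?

Walking parent pointers from c591da0: reachable set = {081f787, 09fa47a, 27f2612, 34a621b, 3b125de, 48fbd95, 66183f1, 7c0e505, 91c7f94, 95f6dac, 9e60f18, ace7898, c0247e4, c591da0, ea4ffeb, ec13c33}.
That is 16 commits.

16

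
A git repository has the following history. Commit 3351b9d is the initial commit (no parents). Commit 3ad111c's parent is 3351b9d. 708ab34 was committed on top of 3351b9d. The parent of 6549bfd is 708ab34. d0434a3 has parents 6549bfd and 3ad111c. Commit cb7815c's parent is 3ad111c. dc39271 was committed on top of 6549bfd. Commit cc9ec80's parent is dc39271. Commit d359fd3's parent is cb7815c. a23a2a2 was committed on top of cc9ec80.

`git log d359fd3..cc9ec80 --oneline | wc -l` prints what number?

4

Reachable from cc9ec80: {3351b9d, 6549bfd, 708ab34, cc9ec80, dc39271}.
Reachable from d359fd3: {3351b9d, 3ad111c, cb7815c, d359fd3}.
In cc9ec80's history but not d359fd3's: {6549bfd, 708ab34, cc9ec80, dc39271} — 4 commits.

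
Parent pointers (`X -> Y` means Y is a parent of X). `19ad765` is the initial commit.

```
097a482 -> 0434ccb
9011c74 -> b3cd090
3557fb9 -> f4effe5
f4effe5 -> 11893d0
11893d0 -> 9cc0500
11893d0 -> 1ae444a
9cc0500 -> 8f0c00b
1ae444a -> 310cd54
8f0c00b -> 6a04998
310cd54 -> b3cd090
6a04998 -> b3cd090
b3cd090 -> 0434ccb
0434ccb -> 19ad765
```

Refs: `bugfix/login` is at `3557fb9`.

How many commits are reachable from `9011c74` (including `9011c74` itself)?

4

Walking parent pointers from 9011c74: reachable set = {0434ccb, 19ad765, 9011c74, b3cd090}.
That is 4 commits.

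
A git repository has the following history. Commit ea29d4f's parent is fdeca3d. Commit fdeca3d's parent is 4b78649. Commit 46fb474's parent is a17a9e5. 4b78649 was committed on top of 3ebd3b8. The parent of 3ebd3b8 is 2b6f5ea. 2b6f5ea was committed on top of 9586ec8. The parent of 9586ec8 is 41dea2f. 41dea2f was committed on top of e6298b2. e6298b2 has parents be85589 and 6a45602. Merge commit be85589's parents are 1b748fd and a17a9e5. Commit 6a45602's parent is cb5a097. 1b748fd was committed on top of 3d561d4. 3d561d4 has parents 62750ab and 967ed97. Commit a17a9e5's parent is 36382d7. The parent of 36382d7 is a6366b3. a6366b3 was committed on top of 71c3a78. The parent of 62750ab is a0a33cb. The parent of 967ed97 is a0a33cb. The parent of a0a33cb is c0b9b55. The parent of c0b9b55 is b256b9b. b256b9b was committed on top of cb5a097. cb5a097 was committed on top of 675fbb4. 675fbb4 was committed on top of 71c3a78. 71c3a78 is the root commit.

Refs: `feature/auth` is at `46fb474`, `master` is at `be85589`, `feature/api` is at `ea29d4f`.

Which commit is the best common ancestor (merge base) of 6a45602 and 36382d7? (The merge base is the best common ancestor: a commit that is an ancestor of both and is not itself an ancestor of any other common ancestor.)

Ancestors of 6a45602: {675fbb4, 6a45602, 71c3a78, cb5a097}.
Ancestors of 36382d7: {36382d7, 71c3a78, a6366b3}.
Common ancestors: {71c3a78}.
The only common ancestor is 71c3a78, so it is the merge base.

71c3a78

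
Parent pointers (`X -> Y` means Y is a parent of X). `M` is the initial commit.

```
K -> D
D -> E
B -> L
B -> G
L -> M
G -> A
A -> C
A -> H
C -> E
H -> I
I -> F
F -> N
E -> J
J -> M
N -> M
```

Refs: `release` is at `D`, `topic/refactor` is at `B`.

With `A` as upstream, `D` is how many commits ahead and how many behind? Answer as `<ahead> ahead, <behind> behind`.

Reachable from D: {D, E, J, M}.
Reachable from A: {A, C, E, F, H, I, J, M, N}.
Only in D's history (ahead): {D} — 1.
Only in A's history (behind): {A, C, F, H, I, N} — 6.

1 ahead, 6 behind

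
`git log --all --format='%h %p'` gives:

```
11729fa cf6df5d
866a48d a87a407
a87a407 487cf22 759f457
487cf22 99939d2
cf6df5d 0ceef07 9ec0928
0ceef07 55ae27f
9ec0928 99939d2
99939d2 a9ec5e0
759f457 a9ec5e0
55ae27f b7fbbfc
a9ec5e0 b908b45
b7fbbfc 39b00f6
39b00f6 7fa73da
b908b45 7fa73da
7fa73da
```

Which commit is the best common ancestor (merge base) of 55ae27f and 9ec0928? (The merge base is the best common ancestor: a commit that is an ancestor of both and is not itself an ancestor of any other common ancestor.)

Ancestors of 55ae27f: {39b00f6, 55ae27f, 7fa73da, b7fbbfc}.
Ancestors of 9ec0928: {7fa73da, 99939d2, 9ec0928, a9ec5e0, b908b45}.
Common ancestors: {7fa73da}.
The only common ancestor is 7fa73da, so it is the merge base.

7fa73da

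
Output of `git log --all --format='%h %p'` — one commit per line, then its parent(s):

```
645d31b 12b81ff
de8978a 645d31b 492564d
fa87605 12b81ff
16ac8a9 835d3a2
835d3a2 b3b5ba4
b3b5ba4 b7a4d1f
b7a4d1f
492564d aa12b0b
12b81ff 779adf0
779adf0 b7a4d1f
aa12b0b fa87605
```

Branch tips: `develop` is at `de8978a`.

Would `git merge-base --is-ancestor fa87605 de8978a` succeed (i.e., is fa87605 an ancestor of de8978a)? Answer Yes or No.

Ancestors of de8978a (commits reachable by following parents): {12b81ff, 492564d, 645d31b, 779adf0, aa12b0b, b7a4d1f, de8978a, fa87605}.
fa87605 is in that set, so it is an ancestor of de8978a.

Yes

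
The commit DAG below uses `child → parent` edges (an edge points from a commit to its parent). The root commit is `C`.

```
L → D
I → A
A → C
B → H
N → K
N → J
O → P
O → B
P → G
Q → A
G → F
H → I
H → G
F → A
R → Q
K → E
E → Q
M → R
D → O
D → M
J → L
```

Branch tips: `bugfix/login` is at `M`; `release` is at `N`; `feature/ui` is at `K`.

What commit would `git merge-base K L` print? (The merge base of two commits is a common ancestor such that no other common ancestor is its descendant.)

Q

Ancestors of K: {A, C, E, K, Q}.
Ancestors of L: {A, B, C, D, F, G, H, I, L, M, O, P, Q, R}.
Common ancestors: {A, C, Q}.
Among these, Q is not an ancestor of any other common ancestor — it is the merge base.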